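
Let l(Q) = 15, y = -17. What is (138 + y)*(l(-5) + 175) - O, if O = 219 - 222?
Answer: 22993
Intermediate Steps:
O = -3
(138 + y)*(l(-5) + 175) - O = (138 - 17)*(15 + 175) - 1*(-3) = 121*190 + 3 = 22990 + 3 = 22993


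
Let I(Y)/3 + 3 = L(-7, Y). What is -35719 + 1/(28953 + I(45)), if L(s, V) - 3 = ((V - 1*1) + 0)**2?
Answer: -1241628158/34761 ≈ -35719.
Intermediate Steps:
L(s, V) = 3 + (-1 + V)**2 (L(s, V) = 3 + ((V - 1*1) + 0)**2 = 3 + ((V - 1) + 0)**2 = 3 + ((-1 + V) + 0)**2 = 3 + (-1 + V)**2)
I(Y) = 3*(-1 + Y)**2 (I(Y) = -9 + 3*(3 + (-1 + Y)**2) = -9 + (9 + 3*(-1 + Y)**2) = 3*(-1 + Y)**2)
-35719 + 1/(28953 + I(45)) = -35719 + 1/(28953 + 3*(-1 + 45)**2) = -35719 + 1/(28953 + 3*44**2) = -35719 + 1/(28953 + 3*1936) = -35719 + 1/(28953 + 5808) = -35719 + 1/34761 = -1241628158/34761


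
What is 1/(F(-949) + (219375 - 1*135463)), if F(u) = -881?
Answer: 1/83031 ≈ 1.2044e-5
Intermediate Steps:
1/(F(-949) + (219375 - 1*135463)) = 1/(-881 + (219375 - 1*135463)) = 1/(-881 + (219375 - 135463)) = 1/(-881 + 83912) = 1/83031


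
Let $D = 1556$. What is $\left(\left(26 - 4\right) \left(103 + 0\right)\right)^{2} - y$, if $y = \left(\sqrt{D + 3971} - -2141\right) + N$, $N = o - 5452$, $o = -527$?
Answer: $5138594 - \sqrt{5527} \approx 5.1385 \cdot 10^{6}$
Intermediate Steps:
$N = -5979$ ($N = -527 - 5452 = -5979$)
$y = -3838 + \sqrt{5527}$ ($y = \left(\sqrt{1556 + 3971} - -2141\right) - 5979 = \left(\sqrt{5527} + 2141\right) - 5979 = \left(2141 + \sqrt{5527}\right) - 5979 = -3838 + \sqrt{5527} \approx -3763.7$)
$\left(\left(26 - 4\right) \left(103 + 0\right)\right)^{2} - y = \left(\left(26 - 4\right) \left(103 + 0\right)\right)^{2} - \left(-3838 + \sqrt{5527}\right) = \left(22 \cdot 103\right)^{2} + \left(3838 - \sqrt{5527}\right) = 2266^{2} + \left(3838 - \sqrt{5527}\right) = 5134756 + \left(3838 - \sqrt{5527}\right) = 5138594 - \sqrt{5527}$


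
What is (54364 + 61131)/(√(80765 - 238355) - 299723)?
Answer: -34616507885/89834034319 - 346485*I*√17510/89834034319 ≈ -0.38534 - 0.00051037*I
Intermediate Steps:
(54364 + 61131)/(√(80765 - 238355) - 299723) = 115495/(√(-157590) - 299723) = 115495/(3*I*√17510 - 299723) = 115495/(-299723 + 3*I*√17510)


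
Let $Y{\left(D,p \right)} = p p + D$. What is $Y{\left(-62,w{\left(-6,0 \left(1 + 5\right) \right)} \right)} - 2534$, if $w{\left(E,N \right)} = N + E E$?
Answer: $-1300$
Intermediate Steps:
$w{\left(E,N \right)} = N + E^{2}$
$Y{\left(D,p \right)} = D + p^{2}$ ($Y{\left(D,p \right)} = p^{2} + D = D + p^{2}$)
$Y{\left(-62,w{\left(-6,0 \left(1 + 5\right) \right)} \right)} - 2534 = \left(-62 + \left(0 \left(1 + 5\right) + \left(-6\right)^{2}\right)^{2}\right) - 2534 = \left(-62 + \left(0 \cdot 6 + 36\right)^{2}\right) - 2534 = \left(-62 + \left(0 + 36\right)^{2}\right) - 2534 = \left(-62 + 36^{2}\right) - 2534 = \left(-62 + 1296\right) - 2534 = 1234 - 2534 = -1300$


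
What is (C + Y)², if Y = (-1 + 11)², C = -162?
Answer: 3844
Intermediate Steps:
Y = 100 (Y = 10² = 100)
(C + Y)² = (-162 + 100)² = (-62)² = 3844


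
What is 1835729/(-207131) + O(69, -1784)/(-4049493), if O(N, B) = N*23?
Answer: -2478033484098/279591844861 ≈ -8.8630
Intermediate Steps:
O(N, B) = 23*N
1835729/(-207131) + O(69, -1784)/(-4049493) = 1835729/(-207131) + (23*69)/(-4049493) = 1835729*(-1/207131) + 1587*(-1/4049493) = -1835729/207131 - 529/1349831 = -2478033484098/279591844861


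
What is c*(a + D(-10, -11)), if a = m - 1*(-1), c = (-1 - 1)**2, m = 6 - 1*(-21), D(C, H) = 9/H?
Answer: 1196/11 ≈ 108.73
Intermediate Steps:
m = 27 (m = 6 + 21 = 27)
c = 4 (c = (-2)**2 = 4)
a = 28 (a = 27 - 1*(-1) = 27 + 1 = 28)
c*(a + D(-10, -11)) = 4*(28 + 9/(-11)) = 4*(28 + 9*(-1/11)) = 4*(28 - 9/11) = 4*(299/11) = 1196/11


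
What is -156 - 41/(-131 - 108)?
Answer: -37243/239 ≈ -155.83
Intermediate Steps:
-156 - 41/(-131 - 108) = -156 - 41/(-239) = -156 - 1/239*(-41) = -156 + 41/239 = -37243/239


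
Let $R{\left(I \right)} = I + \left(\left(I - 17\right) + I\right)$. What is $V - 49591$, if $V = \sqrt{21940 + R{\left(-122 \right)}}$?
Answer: $-49591 + \sqrt{21557} \approx -49444.0$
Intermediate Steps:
$R{\left(I \right)} = -17 + 3 I$ ($R{\left(I \right)} = I + \left(\left(-17 + I\right) + I\right) = I + \left(-17 + 2 I\right) = -17 + 3 I$)
$V = \sqrt{21557}$ ($V = \sqrt{21940 + \left(-17 + 3 \left(-122\right)\right)} = \sqrt{21940 - 383} = \sqrt{21557} \approx 146.82$)
$V - 49591 = \sqrt{21557} - 49591 = -49591 + \sqrt{21557}$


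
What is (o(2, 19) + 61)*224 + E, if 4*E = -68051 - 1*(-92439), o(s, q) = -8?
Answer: 17969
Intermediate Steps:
E = 6097 (E = (-68051 - 1*(-92439))/4 = (-68051 + 92439)/4 = (1/4)*24388 = 6097)
(o(2, 19) + 61)*224 + E = (-8 + 61)*224 + 6097 = 53*224 + 6097 = 11872 + 6097 = 17969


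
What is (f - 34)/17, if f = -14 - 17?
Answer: -65/17 ≈ -3.8235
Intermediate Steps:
f = -31
(f - 34)/17 = (-31 - 34)/17 = -65*1/17 = -65/17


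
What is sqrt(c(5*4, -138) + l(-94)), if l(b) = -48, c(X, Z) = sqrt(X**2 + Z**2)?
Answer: sqrt(-48 + 2*sqrt(4861)) ≈ 9.5625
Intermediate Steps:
sqrt(c(5*4, -138) + l(-94)) = sqrt(sqrt((5*4)**2 + (-138)**2) - 48) = sqrt(sqrt(20**2 + 19044) - 48) = sqrt(sqrt(400 + 19044) - 48) = sqrt(sqrt(19444) - 48) = sqrt(2*sqrt(4861) - 48) = sqrt(-48 + 2*sqrt(4861))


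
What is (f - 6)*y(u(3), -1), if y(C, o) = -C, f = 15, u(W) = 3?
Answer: -27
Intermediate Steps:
(f - 6)*y(u(3), -1) = (15 - 6)*(-1*3) = 9*(-3) = -27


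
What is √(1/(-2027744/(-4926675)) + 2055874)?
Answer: √528327570624985354/506936 ≈ 1433.8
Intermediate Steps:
√(1/(-2027744/(-4926675)) + 2055874) = √(1/(-2027744*(-1/4926675)) + 2055874) = √(1/(2027744/4926675) + 2055874) = √(4926675/2027744 + 2055874) = √(4168791094931/2027744) = √528327570624985354/506936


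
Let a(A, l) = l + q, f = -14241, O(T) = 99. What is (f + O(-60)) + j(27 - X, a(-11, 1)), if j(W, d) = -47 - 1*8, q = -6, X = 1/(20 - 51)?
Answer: -14197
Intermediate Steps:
X = -1/31 (X = 1/(-31) = -1/31 ≈ -0.032258)
a(A, l) = -6 + l (a(A, l) = l - 6 = -6 + l)
j(W, d) = -55 (j(W, d) = -47 - 8 = -55)
(f + O(-60)) + j(27 - X, a(-11, 1)) = (-14241 + 99) - 55 = -14142 - 55 = -14197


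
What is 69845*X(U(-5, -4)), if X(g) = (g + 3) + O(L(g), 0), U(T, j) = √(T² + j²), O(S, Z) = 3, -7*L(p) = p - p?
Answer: 419070 + 69845*√41 ≈ 8.6630e+5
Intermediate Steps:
L(p) = 0 (L(p) = -(p - p)/7 = -⅐*0 = 0)
X(g) = 6 + g (X(g) = (g + 3) + 3 = (3 + g) + 3 = 6 + g)
69845*X(U(-5, -4)) = 69845*(6 + √((-5)² + (-4)²)) = 69845*(6 + √(25 + 16)) = 69845*(6 + √41) = 419070 + 69845*√41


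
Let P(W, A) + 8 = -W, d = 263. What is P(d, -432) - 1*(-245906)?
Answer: 245635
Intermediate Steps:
P(W, A) = -8 - W
P(d, -432) - 1*(-245906) = (-8 - 1*263) - 1*(-245906) = (-8 - 263) + 245906 = -271 + 245906 = 245635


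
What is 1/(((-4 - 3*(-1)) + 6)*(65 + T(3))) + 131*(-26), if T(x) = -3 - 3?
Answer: -1004769/295 ≈ -3406.0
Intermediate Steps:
T(x) = -6
1/(((-4 - 3*(-1)) + 6)*(65 + T(3))) + 131*(-26) = 1/(((-4 - 3*(-1)) + 6)*(65 - 6)) + 131*(-26) = 1/(((-4 + 3) + 6)*59) - 3406 = 1/((-1 + 6)*59) - 3406 = 1/(5*59) - 3406 = 1/295 - 3406 = -1004769/295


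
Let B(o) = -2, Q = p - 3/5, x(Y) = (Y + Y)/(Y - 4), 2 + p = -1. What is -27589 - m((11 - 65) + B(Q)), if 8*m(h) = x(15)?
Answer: -1213931/44 ≈ -27589.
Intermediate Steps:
p = -3 (p = -2 - 1 = -3)
x(Y) = 2*Y/(-4 + Y) (x(Y) = (2*Y)/(-4 + Y) = 2*Y/(-4 + Y))
Q = -18/5 (Q = -3 - 3/5 = -3 - 3*⅕ = -3 - ⅗ = -18/5 ≈ -3.6000)
m(h) = 15/44 (m(h) = (2*15/(-4 + 15))/8 = (2*15/11)/8 = (2*15*(1/11))/8 = (⅛)*(30/11) = 15/44)
-27589 - m((11 - 65) + B(Q)) = -27589 - 1*15/44 = -27589 - 15/44 = -1213931/44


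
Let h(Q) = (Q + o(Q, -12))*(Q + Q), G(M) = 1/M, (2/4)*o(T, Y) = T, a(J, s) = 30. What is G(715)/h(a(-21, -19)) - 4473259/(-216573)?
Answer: 822440629313/39818493000 ≈ 20.655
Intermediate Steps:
o(T, Y) = 2*T
h(Q) = 6*Q² (h(Q) = (Q + 2*Q)*(Q + Q) = (3*Q)*(2*Q) = 6*Q²)
G(715)/h(a(-21, -19)) - 4473259/(-216573) = 1/(715*((6*30²))) - 4473259/(-216573) = 1/(715*((6*900))) - 4473259*(-1/216573) = (1/715)/5400 + 639037/30939 = (1/715)*(1/5400) + 639037/30939 = 1/3861000 + 639037/30939 = 822440629313/39818493000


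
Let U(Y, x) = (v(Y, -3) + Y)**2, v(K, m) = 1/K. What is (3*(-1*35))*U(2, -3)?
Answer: -2625/4 ≈ -656.25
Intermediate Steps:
U(Y, x) = (Y + 1/Y)**2 (U(Y, x) = (1/Y + Y)**2 = (Y + 1/Y)**2)
(3*(-1*35))*U(2, -3) = (3*(-1*35))*((1 + 2**2)**2/2**2) = (3*(-35))*((1 + 4)**2/4) = -105*5**2/4 = -105*25/4 = -2625/4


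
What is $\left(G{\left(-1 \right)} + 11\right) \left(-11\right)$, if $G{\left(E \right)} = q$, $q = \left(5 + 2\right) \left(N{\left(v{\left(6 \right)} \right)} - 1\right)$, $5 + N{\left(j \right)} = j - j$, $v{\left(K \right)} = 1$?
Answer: $341$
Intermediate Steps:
$N{\left(j \right)} = -5$ ($N{\left(j \right)} = -5 + \left(j - j\right) = -5 + 0 = -5$)
$q = -42$ ($q = \left(5 + 2\right) \left(-5 - 1\right) = 7 \left(-6\right) = -42$)
$G{\left(E \right)} = -42$
$\left(G{\left(-1 \right)} + 11\right) \left(-11\right) = \left(-42 + 11\right) \left(-11\right) = \left(-31\right) \left(-11\right) = 341$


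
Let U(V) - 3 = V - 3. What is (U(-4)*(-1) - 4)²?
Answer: 0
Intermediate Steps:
U(V) = V (U(V) = 3 + (V - 3) = 3 + (-3 + V) = V)
(U(-4)*(-1) - 4)² = (-4*(-1) - 4)² = (4 - 4)² = 0² = 0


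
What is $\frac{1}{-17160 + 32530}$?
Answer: $\frac{1}{15370} \approx 6.5062 \cdot 10^{-5}$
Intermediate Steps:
$\frac{1}{-17160 + 32530} = \frac{1}{15370}$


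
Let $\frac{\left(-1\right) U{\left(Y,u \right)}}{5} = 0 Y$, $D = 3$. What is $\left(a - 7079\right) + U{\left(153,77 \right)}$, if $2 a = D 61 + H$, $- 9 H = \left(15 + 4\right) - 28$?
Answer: $-6987$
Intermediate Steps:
$H = 1$ ($H = - \frac{\left(15 + 4\right) - 28}{9} = - \frac{19 - 28}{9} = \left(- \frac{1}{9}\right) \left(-9\right) = 1$)
$U{\left(Y,u \right)} = 0$ ($U{\left(Y,u \right)} = - 5 \cdot 0 Y = \left(-5\right) 0 = 0$)
$a = 92$ ($a = \frac{3 \cdot 61 + 1}{2} = \frac{183 + 1}{2} = \frac{1}{2} \cdot 184 = 92$)
$\left(a - 7079\right) + U{\left(153,77 \right)} = \left(92 - 7079\right) + 0 = -6987 + 0 = -6987$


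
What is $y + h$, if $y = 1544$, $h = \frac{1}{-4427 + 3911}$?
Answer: $\frac{796703}{516} \approx 1544.0$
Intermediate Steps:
$h = - \frac{1}{516}$ ($h = \frac{1}{-516} = - \frac{1}{516} \approx -0.001938$)
$y + h = 1544 - \frac{1}{516} = \frac{796703}{516}$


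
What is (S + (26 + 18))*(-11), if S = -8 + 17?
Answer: -583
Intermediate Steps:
S = 9
(S + (26 + 18))*(-11) = (9 + (26 + 18))*(-11) = (9 + 44)*(-11) = 53*(-11) = -583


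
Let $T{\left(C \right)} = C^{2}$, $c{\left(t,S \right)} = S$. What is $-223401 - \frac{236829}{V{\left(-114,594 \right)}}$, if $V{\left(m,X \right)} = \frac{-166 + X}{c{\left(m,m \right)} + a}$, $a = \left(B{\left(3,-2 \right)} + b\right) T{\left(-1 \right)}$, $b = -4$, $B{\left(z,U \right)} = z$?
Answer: $- \frac{68380293}{428} \approx -1.5977 \cdot 10^{5}$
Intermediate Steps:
$a = -1$ ($a = \left(3 - 4\right) \left(-1\right)^{2} = \left(-1\right) 1 = -1$)
$V{\left(m,X \right)} = \frac{-166 + X}{-1 + m}$ ($V{\left(m,X \right)} = \frac{-166 + X}{m - 1} = \frac{-166 + X}{-1 + m}$)
$-223401 - \frac{236829}{V{\left(-114,594 \right)}} = -223401 - \frac{236829}{\frac{1}{-1 - 114} \left(-166 + 594\right)} = -223401 - \frac{236829}{\frac{1}{-115} \cdot 428} = -223401 - \frac{236829}{\left(- \frac{1}{115}\right) 428} = -223401 - \frac{236829}{- \frac{428}{115}} = -223401 - 236829 \left(- \frac{115}{428}\right) = -223401 - - \frac{27235335}{428} = -223401 + \frac{27235335}{428} = - \frac{68380293}{428}$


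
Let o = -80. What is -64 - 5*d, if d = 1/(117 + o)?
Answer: -2373/37 ≈ -64.135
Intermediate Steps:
d = 1/37 (d = 1/(117 - 80) = 1/37 ≈ 0.027027)
-64 - 5*d = -64 - 5*1/37 = -64 - 5/37 = -2373/37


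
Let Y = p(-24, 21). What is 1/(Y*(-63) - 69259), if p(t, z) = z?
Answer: -1/70582 ≈ -1.4168e-5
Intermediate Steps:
Y = 21
1/(Y*(-63) - 69259) = 1/(21*(-63) - 69259) = 1/(-1323 - 69259) = 1/(-70582) = -1/70582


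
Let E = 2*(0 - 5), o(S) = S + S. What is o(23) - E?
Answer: 56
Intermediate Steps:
o(S) = 2*S
E = -10 (E = 2*(-5) = -10)
o(23) - E = 2*23 - 1*(-10) = 46 + 10 = 56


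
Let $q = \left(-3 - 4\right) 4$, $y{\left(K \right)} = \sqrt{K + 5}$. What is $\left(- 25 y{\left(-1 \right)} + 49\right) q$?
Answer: $28$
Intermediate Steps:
$y{\left(K \right)} = \sqrt{5 + K}$
$q = -28$ ($q = \left(-7\right) 4 = -28$)
$\left(- 25 y{\left(-1 \right)} + 49\right) q = \left(- 25 \sqrt{5 - 1} + 49\right) \left(-28\right) = \left(- 25 \sqrt{4} + 49\right) \left(-28\right) = \left(\left(-25\right) 2 + 49\right) \left(-28\right) = \left(-50 + 49\right) \left(-28\right) = \left(-1\right) \left(-28\right) = 28$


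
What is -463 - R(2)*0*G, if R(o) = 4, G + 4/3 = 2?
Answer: -463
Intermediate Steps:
G = 2/3 (G = -4/3 + 2 = 2/3 ≈ 0.66667)
-463 - R(2)*0*G = -463 - 4*0*2/3 = -463 - 0*2/3 = -463 - 1*0 = -463 + 0 = -463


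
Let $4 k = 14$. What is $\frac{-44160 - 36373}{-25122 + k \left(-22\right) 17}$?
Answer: $\frac{80533}{26431} \approx 3.0469$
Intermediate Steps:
$k = \frac{7}{2}$ ($k = \frac{1}{4} \cdot 14 = \frac{7}{2} \approx 3.5$)
$\frac{-44160 - 36373}{-25122 + k \left(-22\right) 17} = \frac{-44160 - 36373}{-25122 + \frac{7}{2} \left(-22\right) 17} = - \frac{80533}{-25122 - 1309} = - \frac{80533}{-26431} = \left(-80533\right) \left(- \frac{1}{26431}\right) = \frac{80533}{26431}$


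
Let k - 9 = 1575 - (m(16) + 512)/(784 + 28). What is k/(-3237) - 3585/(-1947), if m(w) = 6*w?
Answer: 576659045/426465039 ≈ 1.3522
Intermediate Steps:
k = 321400/203 (k = 9 + (1575 - (6*16 + 512)/(784 + 28)) = 9 + (1575 - (96 + 512)/812) = 9 + (1575 - 608/812) = 9 + (1575 - 1*152/203) = 9 + (1575 - 152/203) = 9 + 319573/203 = 321400/203 ≈ 1583.3)
k/(-3237) - 3585/(-1947) = (321400/203)/(-3237) - 3585/(-1947) = (321400/203)*(-1/3237) - 3585*(-1/1947) = -321400/657111 + 1195/649 = 576659045/426465039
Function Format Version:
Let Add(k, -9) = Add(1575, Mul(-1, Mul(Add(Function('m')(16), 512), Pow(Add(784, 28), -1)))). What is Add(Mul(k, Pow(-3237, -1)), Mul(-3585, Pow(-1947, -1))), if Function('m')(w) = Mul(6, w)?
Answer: Rational(576659045, 426465039) ≈ 1.3522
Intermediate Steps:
k = Rational(321400, 203) (k = Add(9, Add(1575, Mul(-1, Mul(Add(Mul(6, 16), 512), Pow(Add(784, 28), -1))))) = Add(9, Add(1575, Mul(-1, Mul(Add(96, 512), Pow(812, -1))))) = Add(9, Add(1575, Mul(-1, Mul(608, Rational(1, 812))))) = Add(9, Add(1575, Mul(-1, Rational(152, 203)))) = Add(9, Add(1575, Rational(-152, 203))) = Add(9, Rational(319573, 203)) = Rational(321400, 203) ≈ 1583.3)
Add(Mul(k, Pow(-3237, -1)), Mul(-3585, Pow(-1947, -1))) = Add(Mul(Rational(321400, 203), Pow(-3237, -1)), Mul(-3585, Pow(-1947, -1))) = Add(Mul(Rational(321400, 203), Rational(-1, 3237)), Mul(-3585, Rational(-1, 1947))) = Add(Rational(-321400, 657111), Rational(1195, 649)) = Rational(576659045, 426465039)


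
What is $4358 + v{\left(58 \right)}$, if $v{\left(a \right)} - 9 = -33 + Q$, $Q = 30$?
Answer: $4364$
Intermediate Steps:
$v{\left(a \right)} = 6$ ($v{\left(a \right)} = 9 + \left(-33 + 30\right) = 9 - 3 = 6$)
$4358 + v{\left(58 \right)} = 4358 + 6 = 4364$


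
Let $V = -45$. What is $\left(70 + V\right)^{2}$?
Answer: $625$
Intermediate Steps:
$\left(70 + V\right)^{2} = \left(70 - 45\right)^{2} = 25^{2} = 625$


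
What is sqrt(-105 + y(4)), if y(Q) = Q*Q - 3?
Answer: 2*I*sqrt(23) ≈ 9.5917*I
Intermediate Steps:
y(Q) = -3 + Q**2 (y(Q) = Q**2 - 3 = -3 + Q**2)
sqrt(-105 + y(4)) = sqrt(-105 + (-3 + 4**2)) = sqrt(-105 + (-3 + 16)) = sqrt(-105 + 13) = sqrt(-92) = 2*I*sqrt(23)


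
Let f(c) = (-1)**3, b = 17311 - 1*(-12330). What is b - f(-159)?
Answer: 29642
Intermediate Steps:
b = 29641 (b = 17311 + 12330 = 29641)
f(c) = -1
b - f(-159) = 29641 - 1*(-1) = 29641 + 1 = 29642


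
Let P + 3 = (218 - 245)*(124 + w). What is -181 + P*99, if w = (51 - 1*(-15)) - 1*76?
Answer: -305200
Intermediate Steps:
w = -10 (w = (51 + 15) - 76 = 66 - 76 = -10)
P = -3081 (P = -3 + (218 - 245)*(124 - 10) = -3 - 27*114 = -3 - 3078 = -3081)
-181 + P*99 = -181 - 3081*99 = -181 - 305019 = -305200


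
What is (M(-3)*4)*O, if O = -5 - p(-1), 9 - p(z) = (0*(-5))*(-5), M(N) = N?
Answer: 168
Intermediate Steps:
p(z) = 9 (p(z) = 9 - 0*(-5)*(-5) = 9 - 0*(-5) = 9 - 1*0 = 9 + 0 = 9)
O = -14 (O = -5 - 1*9 = -5 - 9 = -14)
(M(-3)*4)*O = -3*4*(-14) = -12*(-14) = 168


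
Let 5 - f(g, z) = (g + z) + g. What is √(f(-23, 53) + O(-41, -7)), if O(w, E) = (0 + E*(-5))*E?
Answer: I*√247 ≈ 15.716*I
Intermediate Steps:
O(w, E) = -5*E² (O(w, E) = (0 - 5*E)*E = (-5*E)*E = -5*E²)
f(g, z) = 5 - z - 2*g (f(g, z) = 5 - ((g + z) + g) = 5 - (z + 2*g) = 5 + (-z - 2*g) = 5 - z - 2*g)
√(f(-23, 53) + O(-41, -7)) = √((5 - 1*53 - 2*(-23)) - 5*(-7)²) = √((5 - 53 + 46) - 5*49) = √(-2 - 245) = √(-247) = I*√247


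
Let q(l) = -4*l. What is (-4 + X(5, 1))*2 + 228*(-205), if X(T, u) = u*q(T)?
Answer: -46788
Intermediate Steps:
X(T, u) = -4*T*u (X(T, u) = u*(-4*T) = -4*T*u)
(-4 + X(5, 1))*2 + 228*(-205) = (-4 - 4*5*1)*2 + 228*(-205) = (-4 - 20)*2 - 46740 = -24*2 - 46740 = -48 - 46740 = -46788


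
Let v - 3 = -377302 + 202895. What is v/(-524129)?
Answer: 174404/524129 ≈ 0.33275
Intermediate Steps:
v = -174404 (v = 3 + (-377302 + 202895) = 3 - 174407 = -174404)
v/(-524129) = -174404/(-524129) = -174404*(-1/524129) = 174404/524129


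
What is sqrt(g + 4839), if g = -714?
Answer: 5*sqrt(165) ≈ 64.226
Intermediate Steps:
sqrt(g + 4839) = sqrt(-714 + 4839) = sqrt(4125) = 5*sqrt(165)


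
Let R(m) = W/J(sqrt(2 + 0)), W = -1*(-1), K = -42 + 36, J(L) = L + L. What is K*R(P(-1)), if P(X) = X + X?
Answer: -3*sqrt(2)/2 ≈ -2.1213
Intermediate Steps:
P(X) = 2*X
J(L) = 2*L
K = -6
W = 1
R(m) = sqrt(2)/4 (R(m) = 1/(2*sqrt(2 + 0)) = 1/(2*sqrt(2)) = 1*(sqrt(2)/4) = sqrt(2)/4)
K*R(P(-1)) = -3*sqrt(2)/2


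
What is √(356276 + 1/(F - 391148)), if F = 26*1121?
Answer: √46688348032711102/362002 ≈ 596.89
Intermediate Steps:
F = 29146
√(356276 + 1/(F - 391148)) = √(356276 + 1/(29146 - 391148)) = √(356276 + 1/(-362002)) = √(356276 - 1/362002) = √(128972624551/362002) = √46688348032711102/362002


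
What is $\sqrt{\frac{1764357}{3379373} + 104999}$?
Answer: $\frac{4 \sqrt{74944471183567502}}{3379373} \approx 324.04$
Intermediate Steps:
$\sqrt{\frac{1764357}{3379373} + 104999} = \sqrt{\frac{354832549984}{3379373}} = \frac{4 \sqrt{74944471183567502}}{3379373}$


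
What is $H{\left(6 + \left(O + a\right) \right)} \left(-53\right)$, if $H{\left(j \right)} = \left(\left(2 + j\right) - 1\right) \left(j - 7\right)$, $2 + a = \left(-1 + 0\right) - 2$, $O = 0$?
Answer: $636$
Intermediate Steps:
$a = -5$ ($a = -2 + \left(\left(-1 + 0\right) - 2\right) = -2 - 3 = -5$)
$H{\left(j \right)} = \left(1 + j\right) \left(-7 + j\right)$
$H{\left(6 + \left(O + a\right) \right)} \left(-53\right) = \left(-7 + \left(6 + \left(0 - 5\right)\right)^{2} - 6 \left(6 + \left(0 - 5\right)\right)\right) \left(-53\right) = \left(-7 + \left(6 - 5\right)^{2} - 6 \left(6 - 5\right)\right) \left(-53\right) = \left(-7 + 1^{2} - 6\right) \left(-53\right) = \left(-7 + 1 - 6\right) \left(-53\right) = \left(-12\right) \left(-53\right) = 636$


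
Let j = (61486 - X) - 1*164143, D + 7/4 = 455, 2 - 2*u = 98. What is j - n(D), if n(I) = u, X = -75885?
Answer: -26724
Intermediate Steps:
u = -48 (u = 1 - 1/2*98 = 1 - 49 = -48)
D = 1813/4 (D = -7/4 + 455 = 1813/4 ≈ 453.25)
n(I) = -48
j = -26772 (j = (61486 - 1*(-75885)) - 1*164143 = (61486 + 75885) - 164143 = 137371 - 164143 = -26772)
j - n(D) = -26772 - 1*(-48) = -26772 + 48 = -26724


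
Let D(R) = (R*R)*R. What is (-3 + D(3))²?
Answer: 576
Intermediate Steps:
D(R) = R³ (D(R) = R²*R = R³)
(-3 + D(3))² = (-3 + 3³)² = (-3 + 27)² = 24² = 576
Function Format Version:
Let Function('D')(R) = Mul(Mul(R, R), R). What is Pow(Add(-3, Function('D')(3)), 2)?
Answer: 576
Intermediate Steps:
Function('D')(R) = Pow(R, 3) (Function('D')(R) = Mul(Pow(R, 2), R) = Pow(R, 3))
Pow(Add(-3, Function('D')(3)), 2) = Pow(Add(-3, Pow(3, 3)), 2) = Pow(Add(-3, 27), 2) = Pow(24, 2) = 576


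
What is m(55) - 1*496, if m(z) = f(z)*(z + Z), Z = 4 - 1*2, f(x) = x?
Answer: 2639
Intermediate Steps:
Z = 2 (Z = 4 - 2 = 2)
m(z) = z*(2 + z) (m(z) = z*(z + 2) = z*(2 + z))
m(55) - 1*496 = 55*(2 + 55) - 1*496 = 55*57 - 496 = 3135 - 496 = 2639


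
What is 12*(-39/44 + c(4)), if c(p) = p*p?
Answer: 1995/11 ≈ 181.36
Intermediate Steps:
c(p) = p²
12*(-39/44 + c(4)) = 12*(-39/44 + 4²) = 12*(-39*1/44 + 16) = 12*(-39/44 + 16) = 12*(665/44) = 1995/11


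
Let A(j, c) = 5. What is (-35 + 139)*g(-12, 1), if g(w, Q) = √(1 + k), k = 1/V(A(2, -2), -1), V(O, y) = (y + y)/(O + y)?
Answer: 104*I ≈ 104.0*I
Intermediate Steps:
V(O, y) = 2*y/(O + y) (V(O, y) = (2*y)/(O + y) = 2*y/(O + y))
k = -2 (k = 1/(2*(-1)/(5 - 1)) = 1/(2*(-1)/4) = 1/(2*(-1)*(¼)) = 1/(-½) = -2)
g(w, Q) = I (g(w, Q) = √(1 - 2) = √(-1) = I)
(-35 + 139)*g(-12, 1) = (-35 + 139)*I = 104*I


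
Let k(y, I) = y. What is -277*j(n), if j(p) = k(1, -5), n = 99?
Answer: -277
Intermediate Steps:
j(p) = 1
-277*j(n) = -277*1 = -277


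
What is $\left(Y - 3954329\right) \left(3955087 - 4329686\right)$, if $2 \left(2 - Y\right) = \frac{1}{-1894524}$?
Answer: $\frac{5612667316951536305}{3789048} \approx 1.4813 \cdot 10^{12}$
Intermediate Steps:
$Y = \frac{7578097}{3789048}$ ($Y = 2 - \frac{1}{2 \left(-1894524\right)} = 2 - - \frac{1}{3789048} = 2 + \frac{1}{3789048} = \frac{7578097}{3789048} \approx 2.0$)
$\left(Y - 3954329\right) \left(3955087 - 4329686\right) = \left(\frac{7578097}{3789048} - 3954329\right) \left(3955087 - 4329686\right) = \left(- \frac{14983134810695}{3789048}\right) \left(-374599\right) = \frac{5612667316951536305}{3789048}$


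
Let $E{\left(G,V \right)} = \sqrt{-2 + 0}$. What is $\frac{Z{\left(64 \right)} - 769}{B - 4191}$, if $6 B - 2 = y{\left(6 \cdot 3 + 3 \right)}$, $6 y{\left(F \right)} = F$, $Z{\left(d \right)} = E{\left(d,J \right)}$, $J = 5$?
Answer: $\frac{9228}{50281} - \frac{12 i \sqrt{2}}{50281} \approx 0.18353 - 0.00033751 i$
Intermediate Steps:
$E{\left(G,V \right)} = i \sqrt{2}$ ($E{\left(G,V \right)} = \sqrt{-2} = i \sqrt{2}$)
$Z{\left(d \right)} = i \sqrt{2}$
$y{\left(F \right)} = \frac{F}{6}$
$B = \frac{11}{12}$ ($B = \frac{1}{3} + \frac{\frac{1}{6} \left(6 \cdot 3 + 3\right)}{6} = \frac{1}{3} + \frac{\frac{1}{6} \left(18 + 3\right)}{6} = \frac{1}{3} + \frac{\frac{1}{6} \cdot 21}{6} = \frac{1}{3} + \frac{1}{6} \cdot \frac{7}{2} = \frac{1}{3} + \frac{7}{12} = \frac{11}{12} \approx 0.91667$)
$\frac{Z{\left(64 \right)} - 769}{B - 4191} = \frac{i \sqrt{2} - 769}{\frac{11}{12} - 4191} = \frac{-769 + i \sqrt{2}}{- \frac{50281}{12}} = \left(-769 + i \sqrt{2}\right) \left(- \frac{12}{50281}\right) = \frac{9228}{50281} - \frac{12 i \sqrt{2}}{50281}$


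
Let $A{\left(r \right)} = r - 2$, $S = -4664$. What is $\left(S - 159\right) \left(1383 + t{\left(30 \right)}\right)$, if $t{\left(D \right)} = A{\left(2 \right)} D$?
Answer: $-6670209$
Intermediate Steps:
$A{\left(r \right)} = -2 + r$
$t{\left(D \right)} = 0$ ($t{\left(D \right)} = \left(-2 + 2\right) D = 0 D = 0$)
$\left(S - 159\right) \left(1383 + t{\left(30 \right)}\right) = \left(-4664 - 159\right) \left(1383 + 0\right) = \left(-4823\right) 1383 = -6670209$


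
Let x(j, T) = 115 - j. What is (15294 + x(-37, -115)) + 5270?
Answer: 20716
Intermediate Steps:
(15294 + x(-37, -115)) + 5270 = (15294 + (115 - 1*(-37))) + 5270 = (15294 + (115 + 37)) + 5270 = (15294 + 152) + 5270 = 15446 + 5270 = 20716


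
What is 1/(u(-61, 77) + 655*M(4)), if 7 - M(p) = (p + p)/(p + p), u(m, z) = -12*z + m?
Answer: 1/2945 ≈ 0.00033956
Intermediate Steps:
u(m, z) = m - 12*z
M(p) = 6 (M(p) = 7 - (p + p)/(p + p) = 7 - 2*p/(2*p) = 7 - 2*p*1/(2*p) = 7 - 1*1 = 7 - 1 = 6)
1/(u(-61, 77) + 655*M(4)) = 1/((-61 - 12*77) + 655*6) = 1/((-61 - 924) + 3930) = 1/(-985 + 3930) = 1/2945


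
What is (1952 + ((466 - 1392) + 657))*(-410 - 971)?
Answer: -2324223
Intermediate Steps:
(1952 + ((466 - 1392) + 657))*(-410 - 971) = (1952 + (-926 + 657))*(-1381) = (1952 - 269)*(-1381) = 1683*(-1381) = -2324223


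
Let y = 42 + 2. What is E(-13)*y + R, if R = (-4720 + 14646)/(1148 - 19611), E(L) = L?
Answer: -10570762/18463 ≈ -572.54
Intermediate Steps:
y = 44
R = -9926/18463 (R = 9926/(-18463) = 9926*(-1/18463) = -9926/18463 ≈ -0.53762)
E(-13)*y + R = -13*44 - 9926/18463 = -572 - 9926/18463 = -10570762/18463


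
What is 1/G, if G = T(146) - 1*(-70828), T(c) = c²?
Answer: 1/92144 ≈ 1.0853e-5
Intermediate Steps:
G = 92144 (G = 146² - 1*(-70828) = 21316 + 70828 = 92144)
1/G = 1/92144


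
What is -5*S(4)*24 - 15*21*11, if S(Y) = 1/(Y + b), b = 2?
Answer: -3485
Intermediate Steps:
S(Y) = 1/(2 + Y) (S(Y) = 1/(Y + 2) = 1/(2 + Y))
-5*S(4)*24 - 15*21*11 = -5/(2 + 4)*24 - 15*21*11 = -5/6*24 - 315*11 = -5*⅙*24 - 3465 = -⅚*24 - 3465 = -20 - 3465 = -3485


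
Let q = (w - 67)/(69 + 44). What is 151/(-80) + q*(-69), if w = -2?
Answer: 363817/9040 ≈ 40.245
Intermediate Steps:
q = -69/113 (q = (-2 - 67)/(69 + 44) = -69/113 ≈ -0.61062)
151/(-80) + q*(-69) = 151/(-80) - 69/113*(-69) = 151*(-1/80) + 4761/113 = -151/80 + 4761/113 = 363817/9040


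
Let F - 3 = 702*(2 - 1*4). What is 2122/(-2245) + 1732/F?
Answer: -6861262/3145245 ≈ -2.1815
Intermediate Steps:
F = -1401 (F = 3 + 702*(2 - 1*4) = 3 + 702*(2 - 4) = 3 + 702*(-2) = 3 - 1404 = -1401)
2122/(-2245) + 1732/F = 2122/(-2245) + 1732/(-1401) = 2122*(-1/2245) + 1732*(-1/1401) = -2122/2245 - 1732/1401 = -6861262/3145245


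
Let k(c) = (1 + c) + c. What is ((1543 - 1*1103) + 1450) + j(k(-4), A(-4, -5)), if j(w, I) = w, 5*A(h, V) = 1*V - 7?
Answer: 1883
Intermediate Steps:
A(h, V) = -7/5 + V/5 (A(h, V) = (1*V - 7)/5 = (V - 7)/5 = (-7 + V)/5 = -7/5 + V/5)
k(c) = 1 + 2*c
((1543 - 1*1103) + 1450) + j(k(-4), A(-4, -5)) = ((1543 - 1*1103) + 1450) + (1 + 2*(-4)) = ((1543 - 1103) + 1450) + (1 - 8) = (440 + 1450) - 7 = 1890 - 7 = 1883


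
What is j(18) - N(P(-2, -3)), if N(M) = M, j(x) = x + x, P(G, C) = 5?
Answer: 31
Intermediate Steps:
j(x) = 2*x
j(18) - N(P(-2, -3)) = 2*18 - 1*5 = 36 - 5 = 31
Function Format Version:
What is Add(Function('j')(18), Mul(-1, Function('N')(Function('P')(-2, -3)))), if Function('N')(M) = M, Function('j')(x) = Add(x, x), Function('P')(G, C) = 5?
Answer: 31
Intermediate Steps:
Function('j')(x) = Mul(2, x)
Add(Function('j')(18), Mul(-1, Function('N')(Function('P')(-2, -3)))) = Add(Mul(2, 18), Mul(-1, 5)) = Add(36, -5) = 31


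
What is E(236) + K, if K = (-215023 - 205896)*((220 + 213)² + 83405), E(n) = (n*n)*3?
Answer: -114024264498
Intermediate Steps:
E(n) = 3*n² (E(n) = n²*3 = 3*n²)
K = -114024431586 (K = -420919*(433² + 83405) = -420919*(187489 + 83405) = -420919*270894 = -114024431586)
E(236) + K = 3*236² - 114024431586 = 3*55696 - 114024431586 = 167088 - 114024431586 = -114024264498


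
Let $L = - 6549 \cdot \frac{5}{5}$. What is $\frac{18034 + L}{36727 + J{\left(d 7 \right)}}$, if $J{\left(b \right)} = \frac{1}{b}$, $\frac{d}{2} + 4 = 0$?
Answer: $\frac{643160}{2056711} \approx 0.31271$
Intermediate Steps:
$d = -8$ ($d = -8 + 2 \cdot 0 = -8 + 0 = -8$)
$L = -6549$ ($L = - 6549 \cdot 5 \cdot \frac{1}{5} = \left(-6549\right) 1 = -6549$)
$\frac{18034 + L}{36727 + J{\left(d 7 \right)}} = \frac{18034 - 6549}{36727 + \frac{1}{\left(-8\right) 7}} = \frac{11485}{36727 + \frac{1}{-56}} = \frac{11485}{36727 - \frac{1}{56}} = \frac{11485}{\frac{2056711}{56}} = 11485 \cdot \frac{56}{2056711} = \frac{643160}{2056711}$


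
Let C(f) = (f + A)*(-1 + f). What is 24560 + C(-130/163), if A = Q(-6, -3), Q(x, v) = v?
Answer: 652716007/26569 ≈ 24567.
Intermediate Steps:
A = -3
C(f) = (-1 + f)*(-3 + f) (C(f) = (f - 3)*(-1 + f) = (-3 + f)*(-1 + f) = (-1 + f)*(-3 + f))
24560 + C(-130/163) = 24560 + (3 + (-130/163)**2 - (-520)/163) = 24560 + (3 + (-130*1/163)**2 - (-520)/163) = 24560 + (3 + (-130/163)**2 - 4*(-130/163)) = 24560 + (3 + 16900/26569 + 520/163) = 24560 + 181367/26569 = 652716007/26569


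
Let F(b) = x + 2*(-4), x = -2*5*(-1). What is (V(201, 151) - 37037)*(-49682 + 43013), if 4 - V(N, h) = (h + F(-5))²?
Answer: 403087698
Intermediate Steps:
x = 10 (x = -10*(-1) = 10)
F(b) = 2 (F(b) = 10 + 2*(-4) = 10 - 8 = 2)
V(N, h) = 4 - (2 + h)² (V(N, h) = 4 - (h + 2)² = 4 - (2 + h)²)
(V(201, 151) - 37037)*(-49682 + 43013) = ((4 - (2 + 151)²) - 37037)*(-49682 + 43013) = ((4 - 1*153²) - 37037)*(-6669) = ((4 - 1*23409) - 37037)*(-6669) = ((4 - 23409) - 37037)*(-6669) = (-23405 - 37037)*(-6669) = -60442*(-6669) = 403087698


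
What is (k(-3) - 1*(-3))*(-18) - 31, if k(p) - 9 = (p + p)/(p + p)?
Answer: -265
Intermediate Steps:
k(p) = 10 (k(p) = 9 + (p + p)/(p + p) = 9 + (2*p)/((2*p)) = 9 + (2*p)*(1/(2*p)) = 9 + 1 = 10)
(k(-3) - 1*(-3))*(-18) - 31 = (10 - 1*(-3))*(-18) - 31 = (10 + 3)*(-18) - 31 = 13*(-18) - 31 = -234 - 31 = -265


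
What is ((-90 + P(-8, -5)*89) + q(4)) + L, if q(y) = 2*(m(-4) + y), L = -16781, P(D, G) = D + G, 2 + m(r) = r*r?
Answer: -17992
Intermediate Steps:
m(r) = -2 + r² (m(r) = -2 + r*r = -2 + r²)
q(y) = 28 + 2*y (q(y) = 2*((-2 + (-4)²) + y) = 2*((-2 + 16) + y) = 2*(14 + y) = 28 + 2*y)
((-90 + P(-8, -5)*89) + q(4)) + L = ((-90 + (-8 - 5)*89) + (28 + 2*4)) - 16781 = ((-90 - 13*89) + (28 + 8)) - 16781 = ((-90 - 1157) + 36) - 16781 = (-1247 + 36) - 16781 = -1211 - 16781 = -17992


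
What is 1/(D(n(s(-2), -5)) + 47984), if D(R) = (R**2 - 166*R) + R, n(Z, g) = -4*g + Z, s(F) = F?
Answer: 1/45338 ≈ 2.2057e-5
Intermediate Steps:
n(Z, g) = Z - 4*g
D(R) = R**2 - 165*R
1/(D(n(s(-2), -5)) + 47984) = 1/((-2 - 4*(-5))*(-165 + (-2 - 4*(-5))) + 47984) = 1/((-2 + 20)*(-165 + (-2 + 20)) + 47984) = 1/(18*(-165 + 18) + 47984) = 1/(18*(-147) + 47984) = 1/(-2646 + 47984) = 1/45338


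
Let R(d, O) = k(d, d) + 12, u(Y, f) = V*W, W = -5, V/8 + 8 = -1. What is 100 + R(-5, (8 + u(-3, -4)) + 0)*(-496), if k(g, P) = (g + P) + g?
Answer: 1588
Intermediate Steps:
V = -72 (V = -64 + 8*(-1) = -64 - 8 = -72)
u(Y, f) = 360 (u(Y, f) = -72*(-5) = 360)
k(g, P) = P + 2*g (k(g, P) = (P + g) + g = P + 2*g)
R(d, O) = 12 + 3*d (R(d, O) = (d + 2*d) + 12 = 3*d + 12 = 12 + 3*d)
100 + R(-5, (8 + u(-3, -4)) + 0)*(-496) = 100 + (12 + 3*(-5))*(-496) = 100 + (12 - 15)*(-496) = 100 - 3*(-496) = 100 + 1488 = 1588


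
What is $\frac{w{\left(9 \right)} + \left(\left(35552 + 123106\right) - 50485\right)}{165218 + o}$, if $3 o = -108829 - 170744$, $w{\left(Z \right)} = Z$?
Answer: $\frac{108182}{72027} \approx 1.502$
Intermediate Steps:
$o = -93191$ ($o = \frac{-108829 - 170744}{3} = \frac{1}{3} \left(-279573\right) = -93191$)
$\frac{w{\left(9 \right)} + \left(\left(35552 + 123106\right) - 50485\right)}{165218 + o} = \frac{9 + \left(\left(35552 + 123106\right) - 50485\right)}{165218 - 93191} = \frac{9 + \left(158658 - 50485\right)}{72027} = \left(9 + 108173\right) \frac{1}{72027} = 108182 \cdot \frac{1}{72027} = \frac{108182}{72027}$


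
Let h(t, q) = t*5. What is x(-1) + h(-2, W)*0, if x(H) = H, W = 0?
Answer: -1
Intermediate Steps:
h(t, q) = 5*t
x(-1) + h(-2, W)*0 = -1 + (5*(-2))*0 = -1 - 10*0 = -1 + 0 = -1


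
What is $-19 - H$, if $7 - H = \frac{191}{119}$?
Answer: $- \frac{2903}{119} \approx -24.395$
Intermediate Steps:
$H = \frac{642}{119}$ ($H = 7 - \frac{191}{119} = \frac{642}{119} \approx 5.395$)
$-19 - H = -19 - \frac{642}{119} = - \frac{2903}{119}$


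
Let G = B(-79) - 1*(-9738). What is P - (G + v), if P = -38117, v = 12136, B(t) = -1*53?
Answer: -59938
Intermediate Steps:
B(t) = -53
G = 9685 (G = -53 - 1*(-9738) = -53 + 9738 = 9685)
P - (G + v) = -38117 - (9685 + 12136) = -38117 - 1*21821 = -38117 - 21821 = -59938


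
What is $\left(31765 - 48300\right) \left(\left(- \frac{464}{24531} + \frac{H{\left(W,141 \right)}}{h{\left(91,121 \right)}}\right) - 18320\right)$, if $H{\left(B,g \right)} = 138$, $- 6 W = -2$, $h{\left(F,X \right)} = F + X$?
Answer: $\frac{787654580934775}{2600286} \approx 3.0291 \cdot 10^{8}$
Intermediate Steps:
$W = \frac{1}{3}$ ($W = \left(- \frac{1}{6}\right) \left(-2\right) = \frac{1}{3} \approx 0.33333$)
$\left(31765 - 48300\right) \left(\left(- \frac{464}{24531} + \frac{H{\left(W,141 \right)}}{h{\left(91,121 \right)}}\right) - 18320\right) = \left(31765 - 48300\right) \left(\left(- \frac{464}{24531} + \frac{138}{91 + 121}\right) - 18320\right) = - 16535 \left(\left(\left(-464\right) \frac{1}{24531} + \frac{138}{212}\right) - 18320\right) = - 16535 \left(\left(- \frac{464}{24531} + 138 \cdot \frac{1}{212}\right) - 18320\right) = - 16535 \left(\left(- \frac{464}{24531} + \frac{69}{106}\right) - 18320\right) = - 16535 \left(\frac{1643455}{2600286} - 18320\right) = \left(-16535\right) \left(- \frac{47635596065}{2600286}\right) = \frac{787654580934775}{2600286}$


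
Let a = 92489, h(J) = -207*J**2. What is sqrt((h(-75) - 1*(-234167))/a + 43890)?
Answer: sqrt(375358467652978)/92489 ≈ 209.48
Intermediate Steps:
sqrt((h(-75) - 1*(-234167))/a + 43890) = sqrt((-207*(-75)**2 - 1*(-234167))/92489 + 43890) = sqrt((-207*5625 + 234167)*(1/92489) + 43890) = sqrt((-1164375 + 234167)*(1/92489) + 43890) = sqrt(-930208*1/92489 + 43890) = sqrt(-930208/92489 + 43890) = sqrt(4058412002/92489) = sqrt(375358467652978)/92489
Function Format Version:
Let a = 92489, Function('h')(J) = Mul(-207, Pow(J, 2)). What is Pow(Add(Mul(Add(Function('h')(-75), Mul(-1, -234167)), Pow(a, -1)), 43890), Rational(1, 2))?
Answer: Mul(Rational(1, 92489), Pow(375358467652978, Rational(1, 2))) ≈ 209.48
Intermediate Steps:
Pow(Add(Mul(Add(Function('h')(-75), Mul(-1, -234167)), Pow(a, -1)), 43890), Rational(1, 2)) = Pow(Add(Mul(Add(Mul(-207, Pow(-75, 2)), Mul(-1, -234167)), Pow(92489, -1)), 43890), Rational(1, 2)) = Pow(Add(Mul(Add(Mul(-207, 5625), 234167), Rational(1, 92489)), 43890), Rational(1, 2)) = Pow(Add(Mul(Add(-1164375, 234167), Rational(1, 92489)), 43890), Rational(1, 2)) = Pow(Add(Mul(-930208, Rational(1, 92489)), 43890), Rational(1, 2)) = Pow(Add(Rational(-930208, 92489), 43890), Rational(1, 2)) = Pow(Rational(4058412002, 92489), Rational(1, 2)) = Mul(Rational(1, 92489), Pow(375358467652978, Rational(1, 2)))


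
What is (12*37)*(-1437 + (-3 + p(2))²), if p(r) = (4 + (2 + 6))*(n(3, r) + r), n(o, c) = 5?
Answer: 2275056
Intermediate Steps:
p(r) = 60 + 12*r (p(r) = (4 + (2 + 6))*(5 + r) = (4 + 8)*(5 + r) = 12*(5 + r) = 60 + 12*r)
(12*37)*(-1437 + (-3 + p(2))²) = (12*37)*(-1437 + (-3 + (60 + 12*2))²) = 444*(-1437 + (-3 + (60 + 24))²) = 444*(-1437 + (-3 + 84)²) = 444*(-1437 + 81²) = 444*(-1437 + 6561) = 444*5124 = 2275056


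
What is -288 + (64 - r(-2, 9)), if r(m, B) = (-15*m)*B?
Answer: -494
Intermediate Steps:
r(m, B) = -15*B*m
-288 + (64 - r(-2, 9)) = -288 + (64 - (-15)*9*(-2)) = -288 + (64 - 1*270) = -288 + (64 - 270) = -288 - 206 = -494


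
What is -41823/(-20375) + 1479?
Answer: 30176448/20375 ≈ 1481.1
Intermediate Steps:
-41823/(-20375) + 1479 = -41823*(-1/20375) + 1479 = 41823/20375 + 1479 = 30176448/20375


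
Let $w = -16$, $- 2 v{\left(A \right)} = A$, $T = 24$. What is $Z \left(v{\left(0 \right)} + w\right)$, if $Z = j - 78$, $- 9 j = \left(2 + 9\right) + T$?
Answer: $\frac{11792}{9} \approx 1310.2$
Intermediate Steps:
$v{\left(A \right)} = - \frac{A}{2}$
$j = - \frac{35}{9}$ ($j = - \frac{\left(2 + 9\right) + 24}{9} = - \frac{11 + 24}{9} = \left(- \frac{1}{9}\right) 35 = - \frac{35}{9} \approx -3.8889$)
$Z = - \frac{737}{9}$ ($Z = - \frac{35}{9} - 78 = - \frac{737}{9} \approx -81.889$)
$Z \left(v{\left(0 \right)} + w\right) = - \frac{737 \left(\left(- \frac{1}{2}\right) 0 - 16\right)}{9} = - \frac{737 \left(0 - 16\right)}{9} = \left(- \frac{737}{9}\right) \left(-16\right) = \frac{11792}{9}$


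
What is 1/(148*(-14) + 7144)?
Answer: 1/5072 ≈ 0.00019716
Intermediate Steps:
1/(148*(-14) + 7144) = 1/(-2072 + 7144) = 1/5072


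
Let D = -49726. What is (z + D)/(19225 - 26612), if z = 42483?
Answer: 7243/7387 ≈ 0.98051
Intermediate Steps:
(z + D)/(19225 - 26612) = (42483 - 49726)/(19225 - 26612) = -7243/(-7387) = -7243*(-1/7387) = 7243/7387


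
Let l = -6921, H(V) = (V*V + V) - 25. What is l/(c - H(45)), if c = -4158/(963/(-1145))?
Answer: -740547/310175 ≈ -2.3875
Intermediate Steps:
H(V) = -25 + V + V² (H(V) = (V² + V) - 25 = (V + V²) - 25 = -25 + V + V²)
c = 528990/107 (c = -4158/(963*(-1/1145)) = -4158/(-963/1145) = -4158*(-1145/963) = 528990/107 ≈ 4943.8)
l/(c - H(45)) = -6921/(528990/107 - (-25 + 45 + 45²)) = -6921/(528990/107 - (-25 + 45 + 2025)) = -6921/(528990/107 - 1*2045) = -6921/(528990/107 - 2045) = -6921/310175/107 = -6921*107/310175 = -740547/310175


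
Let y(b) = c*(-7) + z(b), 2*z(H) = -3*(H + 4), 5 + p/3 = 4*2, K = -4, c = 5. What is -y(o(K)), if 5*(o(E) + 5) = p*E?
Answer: 227/10 ≈ 22.700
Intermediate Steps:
p = 9 (p = -15 + 3*(4*2) = -15 + 3*8 = -15 + 24 = 9)
o(E) = -5 + 9*E/5 (o(E) = -5 + (9*E)/5 = -5 + 9*E/5)
z(H) = -6 - 3*H/2 (z(H) = (-3*(H + 4))/2 = (-3*(4 + H))/2 = (-12 - 3*H)/2 = -6 - 3*H/2)
y(b) = -41 - 3*b/2 (y(b) = 5*(-7) + (-6 - 3*b/2) = -35 + (-6 - 3*b/2) = -41 - 3*b/2)
-y(o(K)) = -(-41 - 3*(-5 + (9/5)*(-4))/2) = -(-41 - 3*(-5 - 36/5)/2) = -(-41 - 3/2*(-61/5)) = -(-41 + 183/10) = -1*(-227/10) = 227/10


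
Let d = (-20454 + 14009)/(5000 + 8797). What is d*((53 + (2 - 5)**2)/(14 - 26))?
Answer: 199795/82782 ≈ 2.4135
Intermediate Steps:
d = -6445/13797 ≈ -0.46713
d*((53 + (2 - 5)**2)/(14 - 26)) = -6445*(53 + (2 - 5)**2)/(13797*(14 - 26)) = -6445*(53 + (-3)**2)/(13797*(-12)) = -6445*(53 + 9)*(-1)/(13797*12) = -399590*(-1)/(13797*12) = -6445/13797*(-31/6) = 199795/82782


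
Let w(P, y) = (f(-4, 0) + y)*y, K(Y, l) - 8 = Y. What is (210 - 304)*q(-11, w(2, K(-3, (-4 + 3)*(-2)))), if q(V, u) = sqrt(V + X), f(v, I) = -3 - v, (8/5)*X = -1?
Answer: -47*I*sqrt(186)/2 ≈ -320.5*I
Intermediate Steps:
X = -5/8 (X = (5/8)*(-1) = -5/8 ≈ -0.62500)
K(Y, l) = 8 + Y
w(P, y) = y*(1 + y) (w(P, y) = ((-3 - 1*(-4)) + y)*y = ((-3 + 4) + y)*y = (1 + y)*y = y*(1 + y))
q(V, u) = sqrt(-5/8 + V) (q(V, u) = sqrt(V - 5/8) = sqrt(-5/8 + V))
(210 - 304)*q(-11, w(2, K(-3, (-4 + 3)*(-2)))) = (210 - 304)*(sqrt(-10 + 16*(-11))/4) = -47*sqrt(-10 - 176)/2 = -47*sqrt(-186)/2 = -47*I*sqrt(186)/2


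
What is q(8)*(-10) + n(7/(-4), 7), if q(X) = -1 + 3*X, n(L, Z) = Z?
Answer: -223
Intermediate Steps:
q(8)*(-10) + n(7/(-4), 7) = (-1 + 3*8)*(-10) + 7 = (-1 + 24)*(-10) + 7 = 23*(-10) + 7 = -230 + 7 = -223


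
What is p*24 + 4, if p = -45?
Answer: -1076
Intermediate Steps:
p*24 + 4 = -45*24 + 4 = -1080 + 4 = -1076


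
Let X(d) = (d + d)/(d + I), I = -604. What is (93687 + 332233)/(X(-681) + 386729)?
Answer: 547307200/496948127 ≈ 1.1013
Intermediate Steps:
X(d) = 2*d/(-604 + d) (X(d) = (d + d)/(d - 604) = (2*d)/(-604 + d) = 2*d/(-604 + d))
(93687 + 332233)/(X(-681) + 386729) = (93687 + 332233)/(2*(-681)/(-604 - 681) + 386729) = 425920/(2*(-681)/(-1285) + 386729) = 425920/(2*(-681)*(-1/1285) + 386729) = 425920/(1362/1285 + 386729) = 425920/(496948127/1285) = 425920*(1285/496948127) = 547307200/496948127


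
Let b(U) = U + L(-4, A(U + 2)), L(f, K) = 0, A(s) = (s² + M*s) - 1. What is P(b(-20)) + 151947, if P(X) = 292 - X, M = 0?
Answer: 152259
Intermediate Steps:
A(s) = -1 + s² (A(s) = (s² + 0*s) - 1 = (s² + 0) - 1 = s² - 1 = -1 + s²)
b(U) = U (b(U) = U + 0 = U)
P(b(-20)) + 151947 = (292 - 1*(-20)) + 151947 = (292 + 20) + 151947 = 312 + 151947 = 152259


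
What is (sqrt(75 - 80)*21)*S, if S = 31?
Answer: 651*I*sqrt(5) ≈ 1455.7*I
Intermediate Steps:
(sqrt(75 - 80)*21)*S = (sqrt(75 - 80)*21)*31 = (sqrt(-5)*21)*31 = ((I*sqrt(5))*21)*31 = (21*I*sqrt(5))*31 = 651*I*sqrt(5)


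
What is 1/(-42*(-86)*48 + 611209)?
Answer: 1/784585 ≈ 1.2746e-6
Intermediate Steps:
1/(-42*(-86)*48 + 611209) = 1/(3612*48 + 611209) = 1/(173376 + 611209) = 1/784585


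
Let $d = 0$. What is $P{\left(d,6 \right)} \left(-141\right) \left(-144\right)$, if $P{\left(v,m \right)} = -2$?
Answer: $-40608$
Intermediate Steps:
$P{\left(d,6 \right)} \left(-141\right) \left(-144\right) = \left(-2\right) \left(-141\right) \left(-144\right) = 282 \left(-144\right) = -40608$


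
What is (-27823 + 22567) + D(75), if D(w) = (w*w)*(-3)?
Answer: -22131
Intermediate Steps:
D(w) = -3*w² (D(w) = w²*(-3) = -3*w²)
(-27823 + 22567) + D(75) = (-27823 + 22567) - 3*75² = -5256 - 3*5625 = -5256 - 16875 = -22131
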